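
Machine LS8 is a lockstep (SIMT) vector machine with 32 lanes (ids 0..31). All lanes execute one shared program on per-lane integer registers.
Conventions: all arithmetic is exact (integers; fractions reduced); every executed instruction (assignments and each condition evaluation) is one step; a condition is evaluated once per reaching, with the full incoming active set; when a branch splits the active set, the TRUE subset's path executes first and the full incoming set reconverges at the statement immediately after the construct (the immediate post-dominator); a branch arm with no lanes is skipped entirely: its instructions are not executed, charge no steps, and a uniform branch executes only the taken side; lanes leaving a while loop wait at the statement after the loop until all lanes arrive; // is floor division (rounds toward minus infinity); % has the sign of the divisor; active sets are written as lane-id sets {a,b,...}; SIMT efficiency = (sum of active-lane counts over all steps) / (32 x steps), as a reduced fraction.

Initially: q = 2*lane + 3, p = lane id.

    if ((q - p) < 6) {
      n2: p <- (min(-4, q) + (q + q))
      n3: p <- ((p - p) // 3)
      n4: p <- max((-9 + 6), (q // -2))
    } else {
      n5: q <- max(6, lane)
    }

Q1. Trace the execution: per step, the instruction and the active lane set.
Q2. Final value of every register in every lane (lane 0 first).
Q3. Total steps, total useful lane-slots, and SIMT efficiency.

step 0: eval ((q - p) < 6)           {0,1,2,3,4,5,6,7,8,9,10,11,12,13,14,15,16,17,18,19,20,21,22,23,24,25,26,27,28,29,30,31}
step 1: p <- (min(-4, q) + (q + q))  {0,1,2}
step 2: p <- ((p - p) // 3)          {0,1,2}
step 3: p <- max((-9 + 6), (q // -2)) {0,1,2}
step 4: q <- max(6, lane)            {3,4,5,6,7,8,9,10,11,12,13,14,15,16,17,18,19,20,21,22,23,24,25,26,27,28,29,30,31}

Answer: 5 steps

q: 3,5,7,6,6,6,6,7,8,9,10,11,12,13,14,15,16,17,18,19,20,21,22,23,24,25,26,27,28,29,30,31
p: -2,-3,-3,3,4,5,6,7,8,9,10,11,12,13,14,15,16,17,18,19,20,21,22,23,24,25,26,27,28,29,30,31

steps = 5; useful = 70; efficiency = 70/160 = 7/16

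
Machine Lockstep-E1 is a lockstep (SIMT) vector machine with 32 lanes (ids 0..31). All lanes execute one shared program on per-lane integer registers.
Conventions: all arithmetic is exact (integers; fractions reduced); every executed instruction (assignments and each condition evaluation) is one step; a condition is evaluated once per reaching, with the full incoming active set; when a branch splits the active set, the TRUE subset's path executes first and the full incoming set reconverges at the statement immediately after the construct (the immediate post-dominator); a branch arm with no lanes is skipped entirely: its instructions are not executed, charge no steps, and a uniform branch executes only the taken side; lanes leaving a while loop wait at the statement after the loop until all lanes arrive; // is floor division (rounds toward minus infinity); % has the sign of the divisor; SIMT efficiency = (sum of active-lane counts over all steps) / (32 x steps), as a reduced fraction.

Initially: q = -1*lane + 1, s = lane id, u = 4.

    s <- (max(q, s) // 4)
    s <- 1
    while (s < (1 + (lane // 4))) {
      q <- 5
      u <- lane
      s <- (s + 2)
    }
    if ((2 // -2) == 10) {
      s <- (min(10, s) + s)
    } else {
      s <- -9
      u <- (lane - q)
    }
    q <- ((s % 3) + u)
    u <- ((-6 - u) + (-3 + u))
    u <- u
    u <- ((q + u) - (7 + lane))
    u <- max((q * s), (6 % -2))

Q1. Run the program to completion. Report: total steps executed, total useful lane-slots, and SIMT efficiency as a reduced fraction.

Answer: 27 steps, 608 useful, 19/27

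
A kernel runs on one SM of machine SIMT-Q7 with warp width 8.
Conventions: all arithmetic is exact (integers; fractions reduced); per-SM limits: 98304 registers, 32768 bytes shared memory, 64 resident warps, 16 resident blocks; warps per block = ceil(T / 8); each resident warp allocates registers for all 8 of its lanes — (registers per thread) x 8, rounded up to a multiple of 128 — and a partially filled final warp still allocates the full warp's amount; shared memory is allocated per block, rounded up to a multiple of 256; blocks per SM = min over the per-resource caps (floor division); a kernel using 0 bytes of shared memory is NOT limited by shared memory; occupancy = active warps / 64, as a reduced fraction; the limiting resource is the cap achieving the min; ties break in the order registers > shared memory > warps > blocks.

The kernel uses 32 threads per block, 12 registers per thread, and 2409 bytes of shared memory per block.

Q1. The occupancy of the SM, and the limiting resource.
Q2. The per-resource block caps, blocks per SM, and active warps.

Answer: occupancy 3/4, limited by shared memory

registers: 192 blocks
shared memory: 12 blocks
warps: 16 blocks
blocks: 16 blocks

Answer: 12 blocks, 48 active warps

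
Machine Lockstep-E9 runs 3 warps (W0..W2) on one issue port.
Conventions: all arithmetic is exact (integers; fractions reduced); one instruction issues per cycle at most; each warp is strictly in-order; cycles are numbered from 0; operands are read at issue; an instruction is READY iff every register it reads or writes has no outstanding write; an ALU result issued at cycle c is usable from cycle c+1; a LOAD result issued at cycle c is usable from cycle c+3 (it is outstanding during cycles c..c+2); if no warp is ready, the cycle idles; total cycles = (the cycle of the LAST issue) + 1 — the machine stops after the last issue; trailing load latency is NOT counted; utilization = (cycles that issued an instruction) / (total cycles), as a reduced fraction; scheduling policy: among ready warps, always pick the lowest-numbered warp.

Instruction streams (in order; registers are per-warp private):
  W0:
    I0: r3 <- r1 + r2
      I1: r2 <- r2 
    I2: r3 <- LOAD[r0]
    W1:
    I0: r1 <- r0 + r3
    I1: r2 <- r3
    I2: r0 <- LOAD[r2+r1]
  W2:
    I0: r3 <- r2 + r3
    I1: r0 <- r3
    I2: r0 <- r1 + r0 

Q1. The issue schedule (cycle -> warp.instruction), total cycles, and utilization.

cycle 0: W0.I0
cycle 1: W0.I1
cycle 2: W0.I2
cycle 3: W1.I0
cycle 4: W1.I1
cycle 5: W1.I2
cycle 6: W2.I0
cycle 7: W2.I1
cycle 8: W2.I2

Answer: 9 cycles, utilization 1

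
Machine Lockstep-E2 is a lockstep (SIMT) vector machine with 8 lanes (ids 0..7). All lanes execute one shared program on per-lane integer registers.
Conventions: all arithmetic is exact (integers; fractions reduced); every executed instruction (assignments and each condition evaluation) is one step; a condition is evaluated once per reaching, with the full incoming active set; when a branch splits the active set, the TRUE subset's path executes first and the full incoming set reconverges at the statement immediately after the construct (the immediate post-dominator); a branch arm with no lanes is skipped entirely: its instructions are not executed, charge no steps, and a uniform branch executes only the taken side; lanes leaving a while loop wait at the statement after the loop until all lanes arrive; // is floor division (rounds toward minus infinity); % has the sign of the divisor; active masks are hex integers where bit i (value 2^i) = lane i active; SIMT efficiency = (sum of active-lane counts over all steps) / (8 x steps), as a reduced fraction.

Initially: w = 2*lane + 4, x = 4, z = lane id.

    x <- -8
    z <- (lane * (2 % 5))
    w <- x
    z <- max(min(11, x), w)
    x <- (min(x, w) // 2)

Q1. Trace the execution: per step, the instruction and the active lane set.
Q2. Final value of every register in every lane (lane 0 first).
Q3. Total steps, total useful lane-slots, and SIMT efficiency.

step 0: x <- -8                      0xff
step 1: z <- (lane * (2 % 5))        0xff
step 2: w <- x                       0xff
step 3: z <- max(min(11, x), w)      0xff
step 4: x <- (min(x, w) // 2)        0xff

Answer: 5 steps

w: -8,-8,-8,-8,-8,-8,-8,-8
x: -4,-4,-4,-4,-4,-4,-4,-4
z: -8,-8,-8,-8,-8,-8,-8,-8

steps = 5; useful = 40; efficiency = 40/40 = 1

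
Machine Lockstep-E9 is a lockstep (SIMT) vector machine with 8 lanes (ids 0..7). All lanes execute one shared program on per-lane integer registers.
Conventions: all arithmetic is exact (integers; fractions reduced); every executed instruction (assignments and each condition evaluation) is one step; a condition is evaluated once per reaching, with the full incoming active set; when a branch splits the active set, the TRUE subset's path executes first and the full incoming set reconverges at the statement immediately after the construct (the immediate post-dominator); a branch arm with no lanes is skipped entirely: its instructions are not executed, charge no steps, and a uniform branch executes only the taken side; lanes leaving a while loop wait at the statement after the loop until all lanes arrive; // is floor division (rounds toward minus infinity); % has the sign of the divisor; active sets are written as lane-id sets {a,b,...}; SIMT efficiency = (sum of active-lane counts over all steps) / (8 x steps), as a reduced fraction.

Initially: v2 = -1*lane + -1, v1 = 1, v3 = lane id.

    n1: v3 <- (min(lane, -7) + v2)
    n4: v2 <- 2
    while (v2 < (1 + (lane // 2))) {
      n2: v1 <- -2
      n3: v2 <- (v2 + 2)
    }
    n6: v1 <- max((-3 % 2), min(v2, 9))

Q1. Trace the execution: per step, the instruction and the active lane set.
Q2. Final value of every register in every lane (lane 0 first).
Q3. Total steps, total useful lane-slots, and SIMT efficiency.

step 0: v3 <- (min(lane, -7) + v2)   {0,1,2,3,4,5,6,7}
step 1: v2 <- 2                      {0,1,2,3,4,5,6,7}
step 2: eval (v2 < (1 + (lane // 2))) {0,1,2,3,4,5,6,7}
step 3: v1 <- -2                     {4,5,6,7}
step 4: v2 <- (v2 + 2)               {4,5,6,7}
step 5: eval (v2 < (1 + (lane // 2))) {4,5,6,7}
step 6: v1 <- max((-3 % 2), min(v2, 9)) {0,1,2,3,4,5,6,7}

Answer: 7 steps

v2: 2,2,2,2,4,4,4,4
v1: 2,2,2,2,4,4,4,4
v3: -8,-9,-10,-11,-12,-13,-14,-15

steps = 7; useful = 44; efficiency = 44/56 = 11/14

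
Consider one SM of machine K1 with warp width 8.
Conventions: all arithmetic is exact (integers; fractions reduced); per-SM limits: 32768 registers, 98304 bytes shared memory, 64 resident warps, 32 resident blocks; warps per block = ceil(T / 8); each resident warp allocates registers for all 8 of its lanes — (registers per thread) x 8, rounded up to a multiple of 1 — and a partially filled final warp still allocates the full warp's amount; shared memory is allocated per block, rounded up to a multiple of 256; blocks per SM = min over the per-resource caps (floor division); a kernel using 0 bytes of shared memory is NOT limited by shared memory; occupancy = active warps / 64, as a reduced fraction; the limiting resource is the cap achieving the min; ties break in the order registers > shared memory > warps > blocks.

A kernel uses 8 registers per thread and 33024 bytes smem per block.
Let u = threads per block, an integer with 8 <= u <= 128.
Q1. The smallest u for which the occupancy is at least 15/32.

Answer: u = 113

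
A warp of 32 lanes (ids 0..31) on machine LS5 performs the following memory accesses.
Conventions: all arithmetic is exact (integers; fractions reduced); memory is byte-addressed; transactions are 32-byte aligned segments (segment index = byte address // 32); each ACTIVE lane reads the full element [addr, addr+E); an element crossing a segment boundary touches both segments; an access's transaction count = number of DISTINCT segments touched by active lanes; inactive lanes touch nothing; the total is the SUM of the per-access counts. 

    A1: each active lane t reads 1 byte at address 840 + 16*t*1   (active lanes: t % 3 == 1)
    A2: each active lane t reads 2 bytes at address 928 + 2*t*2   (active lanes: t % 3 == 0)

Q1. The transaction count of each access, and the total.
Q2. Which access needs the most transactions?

A1: 11 transactions
A2: 4 transactions

Answer: 11,4; total 15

Answer: A1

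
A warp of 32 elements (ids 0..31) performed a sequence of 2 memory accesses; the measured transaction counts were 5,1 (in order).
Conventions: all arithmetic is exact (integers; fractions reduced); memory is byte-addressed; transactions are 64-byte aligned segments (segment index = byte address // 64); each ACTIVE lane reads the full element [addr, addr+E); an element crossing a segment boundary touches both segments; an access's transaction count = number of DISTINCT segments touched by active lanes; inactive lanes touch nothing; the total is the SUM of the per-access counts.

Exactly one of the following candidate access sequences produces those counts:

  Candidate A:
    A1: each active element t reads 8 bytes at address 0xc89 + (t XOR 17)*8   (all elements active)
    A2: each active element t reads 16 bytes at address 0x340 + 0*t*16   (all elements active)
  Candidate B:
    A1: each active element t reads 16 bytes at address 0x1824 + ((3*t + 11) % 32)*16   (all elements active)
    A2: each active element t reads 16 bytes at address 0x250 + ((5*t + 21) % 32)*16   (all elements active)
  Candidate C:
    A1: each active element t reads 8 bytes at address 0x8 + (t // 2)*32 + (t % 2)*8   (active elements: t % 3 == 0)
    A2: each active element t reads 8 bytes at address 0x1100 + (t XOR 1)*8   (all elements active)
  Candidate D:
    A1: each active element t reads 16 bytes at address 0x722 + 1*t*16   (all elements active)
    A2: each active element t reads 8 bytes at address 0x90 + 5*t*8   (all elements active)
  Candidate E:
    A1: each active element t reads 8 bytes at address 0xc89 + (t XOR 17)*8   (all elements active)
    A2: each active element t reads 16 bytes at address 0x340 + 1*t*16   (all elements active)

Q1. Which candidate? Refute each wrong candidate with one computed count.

B: A1 gives 9 transactions, not 5
C: A1 gives 8 transactions, not 5
D: A1 gives 9 transactions, not 5
E: A2 gives 8 transactions, not 1
A: all counts match (5,1)

Answer: A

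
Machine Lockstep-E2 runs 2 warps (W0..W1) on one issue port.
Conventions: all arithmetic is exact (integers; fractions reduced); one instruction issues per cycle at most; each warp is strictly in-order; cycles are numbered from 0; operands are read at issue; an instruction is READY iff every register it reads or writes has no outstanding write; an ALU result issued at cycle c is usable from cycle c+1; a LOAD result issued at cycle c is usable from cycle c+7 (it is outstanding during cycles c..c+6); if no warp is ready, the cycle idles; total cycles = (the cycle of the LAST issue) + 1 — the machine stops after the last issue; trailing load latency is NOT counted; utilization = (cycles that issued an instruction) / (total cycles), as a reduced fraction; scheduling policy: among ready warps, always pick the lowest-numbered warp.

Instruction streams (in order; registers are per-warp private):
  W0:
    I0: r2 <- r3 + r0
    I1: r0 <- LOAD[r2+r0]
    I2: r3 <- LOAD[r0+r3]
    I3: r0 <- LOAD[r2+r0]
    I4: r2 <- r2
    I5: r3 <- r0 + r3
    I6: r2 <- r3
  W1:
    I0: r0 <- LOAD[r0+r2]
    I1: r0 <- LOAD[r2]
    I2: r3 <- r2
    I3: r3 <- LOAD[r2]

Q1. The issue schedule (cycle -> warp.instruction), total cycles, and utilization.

cycle 0: W0.I0
cycle 1: W0.I1
cycle 2: W1.I0
cycle 3: idle
cycle 4: idle
cycle 5: idle
cycle 6: idle
cycle 7: idle
cycle 8: W0.I2
cycle 9: W0.I3
cycle 10: W0.I4
cycle 11: W1.I1
cycle 12: W1.I2
cycle 13: W1.I3
cycle 14: idle
cycle 15: idle
cycle 16: W0.I5
cycle 17: W0.I6

Answer: 18 cycles, utilization 11/18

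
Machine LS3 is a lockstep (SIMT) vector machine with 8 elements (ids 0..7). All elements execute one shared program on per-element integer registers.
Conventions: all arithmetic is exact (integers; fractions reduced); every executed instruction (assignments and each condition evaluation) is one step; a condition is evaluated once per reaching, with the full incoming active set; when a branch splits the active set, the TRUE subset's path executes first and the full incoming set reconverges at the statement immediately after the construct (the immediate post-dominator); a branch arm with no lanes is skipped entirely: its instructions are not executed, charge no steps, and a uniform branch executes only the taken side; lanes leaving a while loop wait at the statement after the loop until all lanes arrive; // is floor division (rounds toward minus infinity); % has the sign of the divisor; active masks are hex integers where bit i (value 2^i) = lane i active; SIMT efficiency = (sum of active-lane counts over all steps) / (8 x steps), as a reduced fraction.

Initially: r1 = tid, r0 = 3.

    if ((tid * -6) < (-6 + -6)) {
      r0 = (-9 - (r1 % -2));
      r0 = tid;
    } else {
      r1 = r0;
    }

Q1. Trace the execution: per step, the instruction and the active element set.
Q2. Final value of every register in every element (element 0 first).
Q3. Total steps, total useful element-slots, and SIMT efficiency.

step 0: eval ((tid * -6) < (-6 + -6)) 0xff
step 1: r0 <- (-9 - (r1 % -2))       0xf8
step 2: r0 <- tid                    0xf8
step 3: r1 <- r0                     0x07

Answer: 4 steps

r1: 3,3,3,3,4,5,6,7
r0: 3,3,3,3,4,5,6,7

steps = 4; useful = 21; efficiency = 21/32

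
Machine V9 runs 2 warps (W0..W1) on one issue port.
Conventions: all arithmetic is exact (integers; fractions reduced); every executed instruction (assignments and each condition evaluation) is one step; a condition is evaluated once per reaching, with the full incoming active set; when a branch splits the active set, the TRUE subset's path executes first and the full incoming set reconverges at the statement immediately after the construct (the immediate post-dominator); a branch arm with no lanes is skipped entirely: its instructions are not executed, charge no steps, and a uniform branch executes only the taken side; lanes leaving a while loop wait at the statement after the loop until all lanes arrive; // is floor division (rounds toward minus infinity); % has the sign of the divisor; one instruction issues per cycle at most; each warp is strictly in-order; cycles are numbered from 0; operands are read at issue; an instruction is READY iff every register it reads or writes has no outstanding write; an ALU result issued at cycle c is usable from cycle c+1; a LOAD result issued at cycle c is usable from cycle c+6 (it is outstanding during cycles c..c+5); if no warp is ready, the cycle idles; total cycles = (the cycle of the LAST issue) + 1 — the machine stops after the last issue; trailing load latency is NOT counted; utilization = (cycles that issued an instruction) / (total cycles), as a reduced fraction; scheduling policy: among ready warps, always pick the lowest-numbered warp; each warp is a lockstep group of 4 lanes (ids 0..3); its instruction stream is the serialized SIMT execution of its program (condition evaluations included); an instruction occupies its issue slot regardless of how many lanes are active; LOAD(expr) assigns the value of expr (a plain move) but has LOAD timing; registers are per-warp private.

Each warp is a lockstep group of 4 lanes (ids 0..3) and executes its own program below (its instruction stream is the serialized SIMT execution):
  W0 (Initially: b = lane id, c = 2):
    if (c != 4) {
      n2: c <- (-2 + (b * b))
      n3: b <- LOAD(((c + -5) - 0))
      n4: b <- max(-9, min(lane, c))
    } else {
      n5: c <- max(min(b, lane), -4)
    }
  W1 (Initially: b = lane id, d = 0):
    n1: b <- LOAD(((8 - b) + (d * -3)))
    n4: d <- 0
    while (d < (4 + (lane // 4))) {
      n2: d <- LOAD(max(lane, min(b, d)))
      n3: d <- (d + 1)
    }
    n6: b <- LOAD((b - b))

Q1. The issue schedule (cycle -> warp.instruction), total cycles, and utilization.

cycle 0: W0.I0
cycle 1: W0.I1
cycle 2: W0.I2
cycle 3: W1.I0
cycle 4: W1.I1
cycle 5: W1.I2
cycle 6: idle
cycle 7: idle
cycle 8: W0.I3
cycle 9: W1.I3
cycle 10: idle
cycle 11: idle
cycle 12: idle
cycle 13: idle
cycle 14: idle
cycle 15: W1.I4
cycle 16: W1.I5
cycle 17: W1.I6
cycle 18: idle
cycle 19: idle
cycle 20: idle
cycle 21: idle
cycle 22: idle
cycle 23: W1.I7
cycle 24: W1.I8
cycle 25: W1.I9
cycle 26: idle
cycle 27: idle
cycle 28: idle
cycle 29: idle
cycle 30: idle
cycle 31: W1.I10
cycle 32: W1.I11
cycle 33: W1.I12
cycle 34: idle
cycle 35: idle
cycle 36: idle
cycle 37: idle
cycle 38: idle
cycle 39: W1.I13
cycle 40: W1.I14
cycle 41: W1.I15

Answer: 42 cycles, utilization 10/21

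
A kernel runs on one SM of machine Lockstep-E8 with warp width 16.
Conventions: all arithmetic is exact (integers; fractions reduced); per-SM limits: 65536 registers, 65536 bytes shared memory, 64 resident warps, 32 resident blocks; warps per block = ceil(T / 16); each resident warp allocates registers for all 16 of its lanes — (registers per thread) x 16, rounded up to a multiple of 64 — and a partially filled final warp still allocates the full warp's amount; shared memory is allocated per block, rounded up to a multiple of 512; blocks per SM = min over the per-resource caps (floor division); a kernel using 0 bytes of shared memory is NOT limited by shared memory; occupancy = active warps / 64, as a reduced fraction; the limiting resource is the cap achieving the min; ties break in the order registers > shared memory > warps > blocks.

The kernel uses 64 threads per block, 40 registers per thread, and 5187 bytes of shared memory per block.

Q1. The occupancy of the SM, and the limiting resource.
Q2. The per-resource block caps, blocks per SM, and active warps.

Answer: occupancy 11/16, limited by shared memory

registers: 25 blocks
shared memory: 11 blocks
warps: 16 blocks
blocks: 32 blocks

Answer: 11 blocks, 44 active warps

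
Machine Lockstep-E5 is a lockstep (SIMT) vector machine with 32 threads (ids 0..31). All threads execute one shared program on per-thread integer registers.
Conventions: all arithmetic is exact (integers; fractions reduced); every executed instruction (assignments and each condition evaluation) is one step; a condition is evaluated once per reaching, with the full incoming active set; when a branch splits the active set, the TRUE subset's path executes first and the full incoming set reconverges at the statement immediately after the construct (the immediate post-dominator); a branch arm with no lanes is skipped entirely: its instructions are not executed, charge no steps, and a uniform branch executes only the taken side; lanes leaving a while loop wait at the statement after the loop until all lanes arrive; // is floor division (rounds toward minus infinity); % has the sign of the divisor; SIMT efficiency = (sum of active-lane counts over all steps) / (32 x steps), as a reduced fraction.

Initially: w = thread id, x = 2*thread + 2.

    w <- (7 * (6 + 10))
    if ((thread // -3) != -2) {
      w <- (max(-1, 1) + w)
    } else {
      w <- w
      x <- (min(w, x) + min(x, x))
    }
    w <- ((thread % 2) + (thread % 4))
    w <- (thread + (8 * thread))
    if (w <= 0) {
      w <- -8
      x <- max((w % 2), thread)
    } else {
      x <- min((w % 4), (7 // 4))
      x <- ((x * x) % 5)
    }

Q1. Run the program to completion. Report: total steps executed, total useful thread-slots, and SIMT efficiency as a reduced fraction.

Answer: 12 steps, 259 useful, 259/384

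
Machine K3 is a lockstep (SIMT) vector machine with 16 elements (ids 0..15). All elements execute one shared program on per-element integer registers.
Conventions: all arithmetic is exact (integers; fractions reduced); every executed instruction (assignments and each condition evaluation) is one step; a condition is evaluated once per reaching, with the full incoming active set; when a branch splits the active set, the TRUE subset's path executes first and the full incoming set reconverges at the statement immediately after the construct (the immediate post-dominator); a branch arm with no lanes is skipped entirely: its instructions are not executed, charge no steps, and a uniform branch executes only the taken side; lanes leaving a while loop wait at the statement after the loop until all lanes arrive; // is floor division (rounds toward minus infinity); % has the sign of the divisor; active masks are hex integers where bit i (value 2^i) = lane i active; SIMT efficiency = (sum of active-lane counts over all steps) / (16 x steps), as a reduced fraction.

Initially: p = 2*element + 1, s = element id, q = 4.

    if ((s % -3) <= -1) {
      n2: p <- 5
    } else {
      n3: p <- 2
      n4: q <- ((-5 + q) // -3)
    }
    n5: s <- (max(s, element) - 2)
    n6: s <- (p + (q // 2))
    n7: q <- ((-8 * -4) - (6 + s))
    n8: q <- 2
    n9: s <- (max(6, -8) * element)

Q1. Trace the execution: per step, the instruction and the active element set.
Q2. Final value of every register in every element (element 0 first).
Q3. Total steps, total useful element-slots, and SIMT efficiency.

step 0: eval ((s % -3) <= -1)        0xffff
step 1: p <- 5                       0x6db6
step 2: p <- 2                       0x9249
step 3: q <- ((-5 + q) // -3)        0x9249
step 4: s <- (max(s, element) - 2)   0xffff
step 5: s <- (p + (q // 2))          0xffff
step 6: q <- ((-8 * -4) - (6 + s))   0xffff
step 7: q <- 2                       0xffff
step 8: s <- (max(6, -8) * element)  0xffff

Answer: 9 steps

p: 2,5,5,2,5,5,2,5,5,2,5,5,2,5,5,2
s: 0,6,12,18,24,30,36,42,48,54,60,66,72,78,84,90
q: 2,2,2,2,2,2,2,2,2,2,2,2,2,2,2,2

steps = 9; useful = 118; efficiency = 118/144 = 59/72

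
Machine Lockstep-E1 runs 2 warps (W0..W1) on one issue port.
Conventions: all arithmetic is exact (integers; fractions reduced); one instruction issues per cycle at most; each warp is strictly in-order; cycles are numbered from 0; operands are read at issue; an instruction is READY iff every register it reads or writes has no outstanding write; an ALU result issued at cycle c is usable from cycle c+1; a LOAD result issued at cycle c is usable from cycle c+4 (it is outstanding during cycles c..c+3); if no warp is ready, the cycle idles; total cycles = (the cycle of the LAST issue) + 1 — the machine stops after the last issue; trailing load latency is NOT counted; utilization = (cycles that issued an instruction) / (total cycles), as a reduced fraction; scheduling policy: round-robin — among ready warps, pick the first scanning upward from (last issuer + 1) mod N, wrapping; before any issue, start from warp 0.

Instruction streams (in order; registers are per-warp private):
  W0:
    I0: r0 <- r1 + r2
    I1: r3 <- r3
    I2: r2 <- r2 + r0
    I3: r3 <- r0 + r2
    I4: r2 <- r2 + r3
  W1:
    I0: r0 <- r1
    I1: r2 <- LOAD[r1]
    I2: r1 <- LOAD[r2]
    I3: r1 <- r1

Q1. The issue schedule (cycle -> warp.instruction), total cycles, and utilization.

cycle 0: W0.I0
cycle 1: W1.I0
cycle 2: W0.I1
cycle 3: W1.I1
cycle 4: W0.I2
cycle 5: W0.I3
cycle 6: W0.I4
cycle 7: W1.I2
cycle 8: idle
cycle 9: idle
cycle 10: idle
cycle 11: W1.I3

Answer: 12 cycles, utilization 3/4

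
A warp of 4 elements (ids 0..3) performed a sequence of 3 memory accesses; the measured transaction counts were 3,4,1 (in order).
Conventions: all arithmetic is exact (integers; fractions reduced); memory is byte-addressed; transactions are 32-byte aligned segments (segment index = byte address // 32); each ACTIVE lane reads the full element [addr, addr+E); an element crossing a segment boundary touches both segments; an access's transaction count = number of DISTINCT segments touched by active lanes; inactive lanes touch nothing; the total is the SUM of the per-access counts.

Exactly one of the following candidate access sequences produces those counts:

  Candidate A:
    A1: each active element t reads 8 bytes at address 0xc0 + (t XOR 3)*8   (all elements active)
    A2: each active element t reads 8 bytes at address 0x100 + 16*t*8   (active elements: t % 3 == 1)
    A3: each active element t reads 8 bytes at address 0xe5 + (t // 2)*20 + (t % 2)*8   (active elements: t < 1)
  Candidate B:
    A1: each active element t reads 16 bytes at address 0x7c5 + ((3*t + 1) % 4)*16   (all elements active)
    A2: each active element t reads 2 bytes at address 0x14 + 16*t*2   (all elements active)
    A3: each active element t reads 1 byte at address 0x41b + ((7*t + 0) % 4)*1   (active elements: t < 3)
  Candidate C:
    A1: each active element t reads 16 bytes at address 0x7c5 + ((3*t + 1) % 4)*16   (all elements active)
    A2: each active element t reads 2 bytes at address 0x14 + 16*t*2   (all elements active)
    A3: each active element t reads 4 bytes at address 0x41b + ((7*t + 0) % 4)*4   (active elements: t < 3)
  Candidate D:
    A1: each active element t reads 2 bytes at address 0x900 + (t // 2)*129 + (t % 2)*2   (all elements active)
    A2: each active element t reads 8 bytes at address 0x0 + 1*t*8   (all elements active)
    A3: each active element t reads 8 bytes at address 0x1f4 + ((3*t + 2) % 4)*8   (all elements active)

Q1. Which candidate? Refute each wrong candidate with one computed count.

A: A1 gives 1 transaction, not 3
C: A3 gives 2 transactions, not 1
D: A1 gives 2 transactions, not 3
B: all counts match (3,4,1)

Answer: B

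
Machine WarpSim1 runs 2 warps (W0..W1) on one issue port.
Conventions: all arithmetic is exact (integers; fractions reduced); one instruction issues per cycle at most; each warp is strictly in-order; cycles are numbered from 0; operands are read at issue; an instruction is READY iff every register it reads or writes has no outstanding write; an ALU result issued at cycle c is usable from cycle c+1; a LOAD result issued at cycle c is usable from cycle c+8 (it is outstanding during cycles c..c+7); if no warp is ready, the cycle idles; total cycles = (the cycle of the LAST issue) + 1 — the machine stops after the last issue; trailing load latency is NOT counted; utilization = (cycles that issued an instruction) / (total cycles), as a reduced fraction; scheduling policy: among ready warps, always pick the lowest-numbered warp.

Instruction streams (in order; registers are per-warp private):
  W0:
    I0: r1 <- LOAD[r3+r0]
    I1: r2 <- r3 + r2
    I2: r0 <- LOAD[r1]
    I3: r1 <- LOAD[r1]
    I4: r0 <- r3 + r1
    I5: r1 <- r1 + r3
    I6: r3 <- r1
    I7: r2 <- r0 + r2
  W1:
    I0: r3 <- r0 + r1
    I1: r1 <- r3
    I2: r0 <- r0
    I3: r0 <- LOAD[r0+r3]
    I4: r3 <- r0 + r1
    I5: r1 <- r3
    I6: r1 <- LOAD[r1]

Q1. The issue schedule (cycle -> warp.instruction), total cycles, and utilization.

cycle 0: W0.I0
cycle 1: W0.I1
cycle 2: W1.I0
cycle 3: W1.I1
cycle 4: W1.I2
cycle 5: W1.I3
cycle 6: idle
cycle 7: idle
cycle 8: W0.I2
cycle 9: W0.I3
cycle 10: idle
cycle 11: idle
cycle 12: idle
cycle 13: W1.I4
cycle 14: W1.I5
cycle 15: W1.I6
cycle 16: idle
cycle 17: W0.I4
cycle 18: W0.I5
cycle 19: W0.I6
cycle 20: W0.I7

Answer: 21 cycles, utilization 5/7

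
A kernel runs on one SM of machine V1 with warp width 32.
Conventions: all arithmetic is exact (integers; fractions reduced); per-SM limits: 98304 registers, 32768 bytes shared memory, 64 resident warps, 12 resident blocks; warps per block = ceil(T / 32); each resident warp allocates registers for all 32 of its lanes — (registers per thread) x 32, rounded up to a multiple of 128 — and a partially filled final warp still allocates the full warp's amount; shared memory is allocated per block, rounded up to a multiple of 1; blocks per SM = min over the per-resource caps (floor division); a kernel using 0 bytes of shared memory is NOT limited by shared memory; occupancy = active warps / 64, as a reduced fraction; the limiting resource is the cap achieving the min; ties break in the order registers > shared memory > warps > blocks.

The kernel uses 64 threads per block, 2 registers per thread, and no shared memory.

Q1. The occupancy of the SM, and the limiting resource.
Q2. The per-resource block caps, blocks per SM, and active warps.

Answer: occupancy 3/8, limited by blocks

registers: 384 blocks
shared memory: no limit (kernel uses none)
warps: 32 blocks
blocks: 12 blocks

Answer: 12 blocks, 24 active warps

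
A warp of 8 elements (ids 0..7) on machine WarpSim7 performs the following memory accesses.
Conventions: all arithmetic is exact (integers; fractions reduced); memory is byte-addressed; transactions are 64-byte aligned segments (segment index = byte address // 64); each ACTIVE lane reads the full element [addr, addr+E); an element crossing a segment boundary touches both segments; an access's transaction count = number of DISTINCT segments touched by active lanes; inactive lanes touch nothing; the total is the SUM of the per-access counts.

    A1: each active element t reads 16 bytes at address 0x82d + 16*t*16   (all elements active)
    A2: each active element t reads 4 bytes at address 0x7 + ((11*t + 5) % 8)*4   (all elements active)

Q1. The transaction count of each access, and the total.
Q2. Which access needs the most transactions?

A1: 8 transactions
A2: 1 transaction

Answer: 8,1; total 9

Answer: A1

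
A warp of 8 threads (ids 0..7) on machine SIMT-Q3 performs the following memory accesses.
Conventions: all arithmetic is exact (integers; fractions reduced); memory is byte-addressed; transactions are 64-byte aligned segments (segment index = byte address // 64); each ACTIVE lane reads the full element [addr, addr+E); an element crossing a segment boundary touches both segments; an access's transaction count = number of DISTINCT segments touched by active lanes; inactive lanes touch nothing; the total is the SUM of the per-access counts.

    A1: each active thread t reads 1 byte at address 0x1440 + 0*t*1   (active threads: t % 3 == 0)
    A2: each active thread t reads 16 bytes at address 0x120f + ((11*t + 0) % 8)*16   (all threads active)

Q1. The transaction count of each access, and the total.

A1: 1 transaction
A2: 3 transactions

Answer: 1,3; total 4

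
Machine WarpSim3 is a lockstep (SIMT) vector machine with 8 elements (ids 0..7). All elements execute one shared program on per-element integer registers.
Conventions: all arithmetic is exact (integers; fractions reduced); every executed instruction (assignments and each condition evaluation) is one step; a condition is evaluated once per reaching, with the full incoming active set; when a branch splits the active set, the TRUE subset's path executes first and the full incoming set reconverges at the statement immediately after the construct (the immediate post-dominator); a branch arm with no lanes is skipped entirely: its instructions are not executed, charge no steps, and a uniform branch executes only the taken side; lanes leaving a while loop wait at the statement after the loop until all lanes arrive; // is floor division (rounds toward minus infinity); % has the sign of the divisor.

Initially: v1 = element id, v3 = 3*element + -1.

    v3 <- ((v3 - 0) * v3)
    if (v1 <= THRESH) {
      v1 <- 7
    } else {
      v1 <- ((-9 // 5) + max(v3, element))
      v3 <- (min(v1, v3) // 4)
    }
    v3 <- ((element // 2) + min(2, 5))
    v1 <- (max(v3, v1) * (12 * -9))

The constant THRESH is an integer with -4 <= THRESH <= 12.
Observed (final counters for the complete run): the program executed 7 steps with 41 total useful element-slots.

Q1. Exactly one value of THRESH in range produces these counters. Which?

Answer: THRESH = 6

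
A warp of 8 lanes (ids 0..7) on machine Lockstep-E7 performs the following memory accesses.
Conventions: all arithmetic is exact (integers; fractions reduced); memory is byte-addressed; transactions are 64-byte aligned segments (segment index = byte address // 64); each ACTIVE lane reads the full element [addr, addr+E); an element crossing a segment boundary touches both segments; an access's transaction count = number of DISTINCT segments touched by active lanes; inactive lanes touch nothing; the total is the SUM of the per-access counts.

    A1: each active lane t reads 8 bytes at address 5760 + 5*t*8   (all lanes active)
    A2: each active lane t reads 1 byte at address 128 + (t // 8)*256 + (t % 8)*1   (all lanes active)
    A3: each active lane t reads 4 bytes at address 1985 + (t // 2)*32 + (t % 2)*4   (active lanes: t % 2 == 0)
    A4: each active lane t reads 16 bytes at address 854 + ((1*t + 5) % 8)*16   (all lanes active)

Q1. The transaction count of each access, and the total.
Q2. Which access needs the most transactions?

A1: 5 transactions
A2: 1 transaction
A3: 2 transactions
A4: 3 transactions

Answer: 5,1,2,3; total 11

Answer: A1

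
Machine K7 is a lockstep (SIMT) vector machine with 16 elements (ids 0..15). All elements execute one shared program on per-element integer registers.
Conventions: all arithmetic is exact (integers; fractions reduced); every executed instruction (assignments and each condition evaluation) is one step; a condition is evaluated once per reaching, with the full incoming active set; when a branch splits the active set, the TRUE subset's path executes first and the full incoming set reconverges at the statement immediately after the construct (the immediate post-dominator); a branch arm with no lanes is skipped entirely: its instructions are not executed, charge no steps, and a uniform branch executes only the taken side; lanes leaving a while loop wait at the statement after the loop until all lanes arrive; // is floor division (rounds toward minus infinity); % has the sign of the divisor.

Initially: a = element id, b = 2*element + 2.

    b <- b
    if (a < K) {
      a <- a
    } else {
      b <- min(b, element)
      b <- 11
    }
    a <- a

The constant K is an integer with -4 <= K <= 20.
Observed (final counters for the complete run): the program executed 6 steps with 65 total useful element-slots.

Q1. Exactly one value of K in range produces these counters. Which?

Answer: K = 15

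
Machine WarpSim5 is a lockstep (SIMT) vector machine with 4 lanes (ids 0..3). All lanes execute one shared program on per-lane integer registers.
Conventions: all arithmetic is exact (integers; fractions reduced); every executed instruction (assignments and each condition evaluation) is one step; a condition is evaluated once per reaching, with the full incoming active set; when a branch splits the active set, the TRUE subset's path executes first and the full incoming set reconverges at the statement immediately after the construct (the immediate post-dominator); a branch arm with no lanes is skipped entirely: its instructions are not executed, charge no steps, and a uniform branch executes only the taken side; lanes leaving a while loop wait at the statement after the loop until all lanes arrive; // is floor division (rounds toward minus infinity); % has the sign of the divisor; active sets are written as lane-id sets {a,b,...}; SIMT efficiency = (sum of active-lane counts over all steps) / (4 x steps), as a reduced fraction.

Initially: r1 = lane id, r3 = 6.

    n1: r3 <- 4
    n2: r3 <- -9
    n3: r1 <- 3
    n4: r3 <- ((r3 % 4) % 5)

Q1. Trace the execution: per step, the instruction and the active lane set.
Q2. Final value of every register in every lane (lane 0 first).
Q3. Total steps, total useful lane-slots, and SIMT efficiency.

step 0: r3 <- 4                      {0,1,2,3}
step 1: r3 <- -9                     {0,1,2,3}
step 2: r1 <- 3                      {0,1,2,3}
step 3: r3 <- ((r3 % 4) % 5)         {0,1,2,3}

Answer: 4 steps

r1: 3,3,3,3
r3: 3,3,3,3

steps = 4; useful = 16; efficiency = 16/16 = 1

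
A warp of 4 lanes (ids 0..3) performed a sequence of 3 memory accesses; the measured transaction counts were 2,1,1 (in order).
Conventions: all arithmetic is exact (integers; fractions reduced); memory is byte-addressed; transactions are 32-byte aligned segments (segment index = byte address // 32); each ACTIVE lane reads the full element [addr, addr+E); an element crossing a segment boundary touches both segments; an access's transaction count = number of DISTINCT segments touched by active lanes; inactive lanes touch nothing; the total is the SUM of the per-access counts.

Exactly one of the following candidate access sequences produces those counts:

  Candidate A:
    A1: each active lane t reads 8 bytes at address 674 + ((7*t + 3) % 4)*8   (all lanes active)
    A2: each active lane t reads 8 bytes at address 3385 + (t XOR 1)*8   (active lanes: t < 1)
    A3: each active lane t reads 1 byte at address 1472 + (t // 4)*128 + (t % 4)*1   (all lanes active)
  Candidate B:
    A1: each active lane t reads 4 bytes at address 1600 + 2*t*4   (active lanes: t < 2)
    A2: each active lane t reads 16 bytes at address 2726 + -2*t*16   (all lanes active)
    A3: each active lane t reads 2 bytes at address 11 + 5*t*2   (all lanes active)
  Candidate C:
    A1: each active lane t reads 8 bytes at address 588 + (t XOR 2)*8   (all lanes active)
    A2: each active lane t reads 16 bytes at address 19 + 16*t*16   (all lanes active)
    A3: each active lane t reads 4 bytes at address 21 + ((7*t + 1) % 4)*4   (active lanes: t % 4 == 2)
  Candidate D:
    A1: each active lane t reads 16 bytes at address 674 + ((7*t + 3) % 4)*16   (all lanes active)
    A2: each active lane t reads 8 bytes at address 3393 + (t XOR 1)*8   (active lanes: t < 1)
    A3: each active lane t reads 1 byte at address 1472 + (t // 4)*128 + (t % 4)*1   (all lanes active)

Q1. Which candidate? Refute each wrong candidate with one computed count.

B: A1 gives 1 transaction, not 2
C: A2 gives 8 transactions, not 1
D: A1 gives 3 transactions, not 2
A: all counts match (2,1,1)

Answer: A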